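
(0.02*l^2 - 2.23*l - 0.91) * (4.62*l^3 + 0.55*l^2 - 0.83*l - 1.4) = 0.0924*l^5 - 10.2916*l^4 - 5.4473*l^3 + 1.3224*l^2 + 3.8773*l + 1.274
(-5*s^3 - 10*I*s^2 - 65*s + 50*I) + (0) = -5*s^3 - 10*I*s^2 - 65*s + 50*I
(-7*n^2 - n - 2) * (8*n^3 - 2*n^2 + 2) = -56*n^5 + 6*n^4 - 14*n^3 - 10*n^2 - 2*n - 4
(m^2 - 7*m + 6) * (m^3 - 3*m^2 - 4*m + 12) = m^5 - 10*m^4 + 23*m^3 + 22*m^2 - 108*m + 72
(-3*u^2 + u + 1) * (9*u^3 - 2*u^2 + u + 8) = -27*u^5 + 15*u^4 + 4*u^3 - 25*u^2 + 9*u + 8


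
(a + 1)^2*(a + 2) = a^3 + 4*a^2 + 5*a + 2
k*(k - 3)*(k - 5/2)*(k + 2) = k^4 - 7*k^3/2 - 7*k^2/2 + 15*k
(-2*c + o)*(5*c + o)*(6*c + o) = -60*c^3 + 8*c^2*o + 9*c*o^2 + o^3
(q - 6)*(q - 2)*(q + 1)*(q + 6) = q^4 - q^3 - 38*q^2 + 36*q + 72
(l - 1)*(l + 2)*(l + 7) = l^3 + 8*l^2 + 5*l - 14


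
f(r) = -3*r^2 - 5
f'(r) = -6*r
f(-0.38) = -5.43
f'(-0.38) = 2.28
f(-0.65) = -6.27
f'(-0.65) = 3.90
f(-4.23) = -58.68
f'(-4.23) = 25.38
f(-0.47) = -5.66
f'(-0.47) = 2.82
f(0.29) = -5.25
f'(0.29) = -1.74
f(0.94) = -7.65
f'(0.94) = -5.64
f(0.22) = -5.15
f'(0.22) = -1.32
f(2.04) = -17.48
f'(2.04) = -12.24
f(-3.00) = -32.00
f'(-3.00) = 18.00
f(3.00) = -32.00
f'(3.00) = -18.00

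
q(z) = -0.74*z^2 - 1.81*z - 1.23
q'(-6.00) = 7.07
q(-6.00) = -17.01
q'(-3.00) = 2.63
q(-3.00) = -2.46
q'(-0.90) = -0.48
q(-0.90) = -0.20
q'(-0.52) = -1.04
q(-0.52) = -0.49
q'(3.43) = -6.89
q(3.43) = -16.14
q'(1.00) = -3.29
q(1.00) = -3.78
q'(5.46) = -9.89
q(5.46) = -33.17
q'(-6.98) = 8.52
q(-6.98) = -24.65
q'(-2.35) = 1.67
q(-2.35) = -1.06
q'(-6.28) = 7.48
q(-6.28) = -19.05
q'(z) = -1.48*z - 1.81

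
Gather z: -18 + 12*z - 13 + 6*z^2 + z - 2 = 6*z^2 + 13*z - 33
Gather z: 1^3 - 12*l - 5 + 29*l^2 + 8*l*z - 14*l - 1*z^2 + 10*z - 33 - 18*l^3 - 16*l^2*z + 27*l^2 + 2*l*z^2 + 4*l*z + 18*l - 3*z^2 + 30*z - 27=-18*l^3 + 56*l^2 - 8*l + z^2*(2*l - 4) + z*(-16*l^2 + 12*l + 40) - 64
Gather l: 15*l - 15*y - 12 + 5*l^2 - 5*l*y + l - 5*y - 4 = 5*l^2 + l*(16 - 5*y) - 20*y - 16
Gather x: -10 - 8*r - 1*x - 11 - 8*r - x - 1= -16*r - 2*x - 22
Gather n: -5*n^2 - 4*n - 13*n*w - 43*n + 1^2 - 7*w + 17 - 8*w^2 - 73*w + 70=-5*n^2 + n*(-13*w - 47) - 8*w^2 - 80*w + 88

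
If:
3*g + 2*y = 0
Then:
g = -2*y/3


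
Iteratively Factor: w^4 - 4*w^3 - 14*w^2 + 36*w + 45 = (w + 1)*(w^3 - 5*w^2 - 9*w + 45) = (w - 3)*(w + 1)*(w^2 - 2*w - 15) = (w - 3)*(w + 1)*(w + 3)*(w - 5)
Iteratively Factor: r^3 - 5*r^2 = (r - 5)*(r^2) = r*(r - 5)*(r)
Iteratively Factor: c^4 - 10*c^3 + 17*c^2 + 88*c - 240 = (c + 3)*(c^3 - 13*c^2 + 56*c - 80) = (c - 4)*(c + 3)*(c^2 - 9*c + 20) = (c - 4)^2*(c + 3)*(c - 5)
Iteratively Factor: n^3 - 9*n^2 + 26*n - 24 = (n - 3)*(n^2 - 6*n + 8) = (n - 4)*(n - 3)*(n - 2)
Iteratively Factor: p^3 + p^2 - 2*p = (p - 1)*(p^2 + 2*p) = (p - 1)*(p + 2)*(p)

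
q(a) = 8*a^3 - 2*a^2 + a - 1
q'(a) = 24*a^2 - 4*a + 1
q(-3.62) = -410.33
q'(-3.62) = 329.99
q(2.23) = 80.00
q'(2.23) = 111.43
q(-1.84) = -59.45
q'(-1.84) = 89.61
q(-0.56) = -3.59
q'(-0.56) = 10.77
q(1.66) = 31.74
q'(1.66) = 60.49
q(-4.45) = -750.02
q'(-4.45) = 494.06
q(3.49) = 318.20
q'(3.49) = 279.36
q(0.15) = -0.87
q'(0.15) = 0.94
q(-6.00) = -1807.00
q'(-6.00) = 889.00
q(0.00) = -1.00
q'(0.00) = 1.00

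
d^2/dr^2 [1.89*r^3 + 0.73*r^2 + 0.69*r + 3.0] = 11.34*r + 1.46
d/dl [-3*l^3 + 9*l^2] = 9*l*(2 - l)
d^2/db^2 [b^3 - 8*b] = 6*b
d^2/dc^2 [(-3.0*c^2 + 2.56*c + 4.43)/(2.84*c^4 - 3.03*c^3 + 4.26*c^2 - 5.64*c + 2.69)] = (-145.1808*c^8 + 402.668832*c^7 + 379.648168*c^6 - 1393.414632*c^5 + 2358.206388*c^4 - 2070.953048*c^3 + 987.131712*c^2 - 597.99249*c + 214.564764)/(22.906304*c^12 - 73.316304*c^11 + 181.299636*c^10 - 384.236991*c^9 + 628.238814*c^8 - 868.600296*c^7 + 1054.484559*c^6 - 1063.062612*c^5 + 890.44908*c^4 - 632.968389*c^3 + 349.18083*c^2 - 122.434812*c + 19.465109)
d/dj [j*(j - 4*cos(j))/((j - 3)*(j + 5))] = (-j*(j - 3)*(j - 4*cos(j)) - j*(j + 5)*(j - 4*cos(j)) + 2*(j - 3)*(j + 5)*(2*j*sin(j) + j - 2*cos(j)))/((j - 3)^2*(j + 5)^2)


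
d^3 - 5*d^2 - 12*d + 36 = (d - 6)*(d - 2)*(d + 3)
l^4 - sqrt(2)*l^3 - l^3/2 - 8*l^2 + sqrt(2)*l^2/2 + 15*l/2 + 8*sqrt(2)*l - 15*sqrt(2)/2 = (l - 5/2)*(l - 1)*(l + 3)*(l - sqrt(2))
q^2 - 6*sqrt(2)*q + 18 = (q - 3*sqrt(2))^2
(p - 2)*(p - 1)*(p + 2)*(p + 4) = p^4 + 3*p^3 - 8*p^2 - 12*p + 16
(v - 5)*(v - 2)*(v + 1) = v^3 - 6*v^2 + 3*v + 10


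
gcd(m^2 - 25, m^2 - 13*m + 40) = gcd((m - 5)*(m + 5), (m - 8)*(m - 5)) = m - 5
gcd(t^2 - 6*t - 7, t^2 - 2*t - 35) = t - 7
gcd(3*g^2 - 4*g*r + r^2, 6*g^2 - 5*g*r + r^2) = -3*g + r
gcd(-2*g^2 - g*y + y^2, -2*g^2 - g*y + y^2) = -2*g^2 - g*y + y^2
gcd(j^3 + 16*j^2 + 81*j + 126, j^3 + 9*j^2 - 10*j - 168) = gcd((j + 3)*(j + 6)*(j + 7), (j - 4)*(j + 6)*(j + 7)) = j^2 + 13*j + 42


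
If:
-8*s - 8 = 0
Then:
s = -1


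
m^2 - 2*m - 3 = (m - 3)*(m + 1)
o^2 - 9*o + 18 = (o - 6)*(o - 3)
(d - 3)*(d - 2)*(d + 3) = d^3 - 2*d^2 - 9*d + 18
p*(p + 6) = p^2 + 6*p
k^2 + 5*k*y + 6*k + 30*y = (k + 6)*(k + 5*y)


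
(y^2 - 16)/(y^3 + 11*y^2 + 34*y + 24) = (y - 4)/(y^2 + 7*y + 6)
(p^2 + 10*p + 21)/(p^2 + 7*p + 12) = (p + 7)/(p + 4)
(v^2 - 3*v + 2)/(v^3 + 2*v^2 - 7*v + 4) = (v - 2)/(v^2 + 3*v - 4)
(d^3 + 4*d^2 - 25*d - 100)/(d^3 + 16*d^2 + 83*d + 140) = (d - 5)/(d + 7)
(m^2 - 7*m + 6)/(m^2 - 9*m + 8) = (m - 6)/(m - 8)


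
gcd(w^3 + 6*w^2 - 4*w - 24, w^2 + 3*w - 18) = w + 6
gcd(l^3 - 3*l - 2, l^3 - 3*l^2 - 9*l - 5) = l^2 + 2*l + 1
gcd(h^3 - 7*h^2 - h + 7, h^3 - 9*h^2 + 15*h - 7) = h^2 - 8*h + 7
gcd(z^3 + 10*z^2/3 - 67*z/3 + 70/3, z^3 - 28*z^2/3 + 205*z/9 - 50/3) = z - 5/3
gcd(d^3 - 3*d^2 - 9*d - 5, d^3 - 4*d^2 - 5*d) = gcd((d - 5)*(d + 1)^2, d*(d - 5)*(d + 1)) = d^2 - 4*d - 5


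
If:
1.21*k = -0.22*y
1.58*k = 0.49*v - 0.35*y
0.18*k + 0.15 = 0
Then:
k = -0.83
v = 0.59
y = 4.58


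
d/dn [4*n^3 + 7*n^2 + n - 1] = 12*n^2 + 14*n + 1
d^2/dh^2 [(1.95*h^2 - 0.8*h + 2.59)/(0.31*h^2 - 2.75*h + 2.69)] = (3.17099*h^3 - 8.26323600000001*h^2 - 9.24513*h + 51.238938)/(0.029791*h^6 - 0.792825*h^5 + 7.808652*h^4 - 34.556225*h^3 + 67.758948*h^2 - 59.697825*h + 19.465109)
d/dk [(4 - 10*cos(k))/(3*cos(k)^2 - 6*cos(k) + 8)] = 2*(-15*cos(k)^2 + 12*cos(k) + 28)*sin(k)/(3*sin(k)^2 + 6*cos(k) - 11)^2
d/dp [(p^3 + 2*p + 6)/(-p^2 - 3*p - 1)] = (-p^4 - 6*p^3 - p^2 + 12*p + 16)/(p^4 + 6*p^3 + 11*p^2 + 6*p + 1)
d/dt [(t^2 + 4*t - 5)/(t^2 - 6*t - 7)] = 2*(-5*t^2 - 2*t - 29)/(t^4 - 12*t^3 + 22*t^2 + 84*t + 49)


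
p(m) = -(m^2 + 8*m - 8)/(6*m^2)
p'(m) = -(2*m + 8)/(6*m^2) + (m^2 + 8*m - 8)/(3*m^3)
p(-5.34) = 0.13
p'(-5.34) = 0.06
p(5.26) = -0.37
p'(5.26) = 0.03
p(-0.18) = 48.39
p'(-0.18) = 498.40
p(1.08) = -0.26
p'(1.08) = -0.97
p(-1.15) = 2.00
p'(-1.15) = 2.76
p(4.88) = -0.38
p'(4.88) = 0.03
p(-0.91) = 2.91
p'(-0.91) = 5.15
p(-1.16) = 1.97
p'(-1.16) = 2.70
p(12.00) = -0.27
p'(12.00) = 0.01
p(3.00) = -0.46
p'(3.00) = 0.05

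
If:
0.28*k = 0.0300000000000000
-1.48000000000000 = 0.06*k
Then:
No Solution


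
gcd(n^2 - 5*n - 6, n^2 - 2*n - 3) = n + 1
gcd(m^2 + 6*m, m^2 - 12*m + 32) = 1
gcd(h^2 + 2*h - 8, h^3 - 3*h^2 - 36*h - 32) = h + 4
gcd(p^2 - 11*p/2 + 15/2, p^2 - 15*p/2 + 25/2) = p - 5/2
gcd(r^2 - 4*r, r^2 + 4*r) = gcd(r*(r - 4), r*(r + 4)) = r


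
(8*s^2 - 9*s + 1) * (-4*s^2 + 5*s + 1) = -32*s^4 + 76*s^3 - 41*s^2 - 4*s + 1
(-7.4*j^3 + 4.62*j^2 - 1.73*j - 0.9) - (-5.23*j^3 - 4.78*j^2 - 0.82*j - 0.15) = -2.17*j^3 + 9.4*j^2 - 0.91*j - 0.75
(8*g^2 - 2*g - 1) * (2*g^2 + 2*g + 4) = 16*g^4 + 12*g^3 + 26*g^2 - 10*g - 4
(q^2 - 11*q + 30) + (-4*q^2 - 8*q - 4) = -3*q^2 - 19*q + 26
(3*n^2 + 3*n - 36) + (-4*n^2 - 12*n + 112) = -n^2 - 9*n + 76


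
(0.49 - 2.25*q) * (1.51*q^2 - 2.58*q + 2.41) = -3.3975*q^3 + 6.5449*q^2 - 6.6867*q + 1.1809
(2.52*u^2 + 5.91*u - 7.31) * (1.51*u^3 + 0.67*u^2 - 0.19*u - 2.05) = 3.8052*u^5 + 10.6125*u^4 - 7.5572*u^3 - 11.1866*u^2 - 10.7266*u + 14.9855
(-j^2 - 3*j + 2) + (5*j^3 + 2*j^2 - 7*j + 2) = 5*j^3 + j^2 - 10*j + 4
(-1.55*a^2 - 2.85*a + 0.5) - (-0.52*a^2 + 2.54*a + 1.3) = -1.03*a^2 - 5.39*a - 0.8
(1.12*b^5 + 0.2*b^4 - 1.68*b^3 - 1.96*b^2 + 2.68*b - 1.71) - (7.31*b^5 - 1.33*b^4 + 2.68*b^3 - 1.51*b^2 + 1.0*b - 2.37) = -6.19*b^5 + 1.53*b^4 - 4.36*b^3 - 0.45*b^2 + 1.68*b + 0.66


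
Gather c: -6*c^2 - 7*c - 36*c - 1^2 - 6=-6*c^2 - 43*c - 7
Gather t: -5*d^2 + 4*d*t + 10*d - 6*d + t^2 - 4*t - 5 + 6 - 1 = -5*d^2 + 4*d + t^2 + t*(4*d - 4)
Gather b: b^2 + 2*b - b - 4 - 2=b^2 + b - 6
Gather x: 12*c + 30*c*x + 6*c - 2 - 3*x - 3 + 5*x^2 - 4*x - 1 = 18*c + 5*x^2 + x*(30*c - 7) - 6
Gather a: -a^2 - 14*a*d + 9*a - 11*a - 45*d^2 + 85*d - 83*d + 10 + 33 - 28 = -a^2 + a*(-14*d - 2) - 45*d^2 + 2*d + 15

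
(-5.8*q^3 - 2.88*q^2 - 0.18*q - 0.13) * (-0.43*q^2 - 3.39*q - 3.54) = 2.494*q^5 + 20.9004*q^4 + 30.3726*q^3 + 10.8613*q^2 + 1.0779*q + 0.4602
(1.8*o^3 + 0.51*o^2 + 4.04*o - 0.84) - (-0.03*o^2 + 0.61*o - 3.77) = 1.8*o^3 + 0.54*o^2 + 3.43*o + 2.93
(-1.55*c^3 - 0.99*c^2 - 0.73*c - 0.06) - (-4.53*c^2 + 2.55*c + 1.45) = -1.55*c^3 + 3.54*c^2 - 3.28*c - 1.51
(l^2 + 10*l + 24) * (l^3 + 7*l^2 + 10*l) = l^5 + 17*l^4 + 104*l^3 + 268*l^2 + 240*l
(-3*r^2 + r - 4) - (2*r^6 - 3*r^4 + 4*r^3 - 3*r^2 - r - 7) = -2*r^6 + 3*r^4 - 4*r^3 + 2*r + 3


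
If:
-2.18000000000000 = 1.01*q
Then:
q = -2.16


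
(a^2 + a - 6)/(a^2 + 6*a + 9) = (a - 2)/(a + 3)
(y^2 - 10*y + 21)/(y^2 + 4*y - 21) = (y - 7)/(y + 7)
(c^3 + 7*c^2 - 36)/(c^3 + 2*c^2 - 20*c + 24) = (c + 3)/(c - 2)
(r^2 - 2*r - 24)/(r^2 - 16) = (r - 6)/(r - 4)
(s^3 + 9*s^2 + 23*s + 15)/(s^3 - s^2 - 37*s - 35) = (s + 3)/(s - 7)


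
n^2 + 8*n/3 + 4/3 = (n + 2/3)*(n + 2)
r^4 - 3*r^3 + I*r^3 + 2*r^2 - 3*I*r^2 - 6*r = r*(r - 3)*(r - I)*(r + 2*I)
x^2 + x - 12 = (x - 3)*(x + 4)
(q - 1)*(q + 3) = q^2 + 2*q - 3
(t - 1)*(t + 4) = t^2 + 3*t - 4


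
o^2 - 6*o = o*(o - 6)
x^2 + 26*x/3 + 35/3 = (x + 5/3)*(x + 7)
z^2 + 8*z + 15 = (z + 3)*(z + 5)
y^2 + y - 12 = (y - 3)*(y + 4)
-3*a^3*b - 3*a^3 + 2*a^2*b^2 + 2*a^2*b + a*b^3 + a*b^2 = (-a + b)*(3*a + b)*(a*b + a)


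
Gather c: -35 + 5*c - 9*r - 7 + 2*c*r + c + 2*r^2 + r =c*(2*r + 6) + 2*r^2 - 8*r - 42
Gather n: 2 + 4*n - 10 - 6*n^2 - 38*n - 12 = -6*n^2 - 34*n - 20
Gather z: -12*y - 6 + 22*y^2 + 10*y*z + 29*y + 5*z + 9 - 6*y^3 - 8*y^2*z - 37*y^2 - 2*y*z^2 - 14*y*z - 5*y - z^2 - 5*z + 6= -6*y^3 - 15*y^2 + 12*y + z^2*(-2*y - 1) + z*(-8*y^2 - 4*y) + 9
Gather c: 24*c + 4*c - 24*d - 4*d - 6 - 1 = 28*c - 28*d - 7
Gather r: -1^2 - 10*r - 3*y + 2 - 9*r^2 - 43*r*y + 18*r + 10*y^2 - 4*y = -9*r^2 + r*(8 - 43*y) + 10*y^2 - 7*y + 1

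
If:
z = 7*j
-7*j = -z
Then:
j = z/7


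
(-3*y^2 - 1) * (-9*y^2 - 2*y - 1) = 27*y^4 + 6*y^3 + 12*y^2 + 2*y + 1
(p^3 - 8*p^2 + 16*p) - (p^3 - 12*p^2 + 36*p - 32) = 4*p^2 - 20*p + 32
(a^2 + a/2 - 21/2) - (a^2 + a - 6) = -a/2 - 9/2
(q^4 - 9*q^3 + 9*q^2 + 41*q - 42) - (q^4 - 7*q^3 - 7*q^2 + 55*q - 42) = -2*q^3 + 16*q^2 - 14*q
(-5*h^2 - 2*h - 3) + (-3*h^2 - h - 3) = -8*h^2 - 3*h - 6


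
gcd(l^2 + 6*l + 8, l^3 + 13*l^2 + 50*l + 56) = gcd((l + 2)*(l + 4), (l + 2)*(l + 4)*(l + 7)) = l^2 + 6*l + 8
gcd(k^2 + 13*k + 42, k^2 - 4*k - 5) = 1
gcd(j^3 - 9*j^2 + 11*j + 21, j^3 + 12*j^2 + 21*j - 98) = 1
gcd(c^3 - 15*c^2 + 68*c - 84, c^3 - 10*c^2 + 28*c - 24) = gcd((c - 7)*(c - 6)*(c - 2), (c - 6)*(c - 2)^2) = c^2 - 8*c + 12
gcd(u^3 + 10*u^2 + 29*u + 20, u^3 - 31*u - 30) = u^2 + 6*u + 5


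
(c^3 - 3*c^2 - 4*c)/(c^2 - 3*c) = (c^2 - 3*c - 4)/(c - 3)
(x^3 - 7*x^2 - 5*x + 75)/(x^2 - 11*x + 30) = (x^2 - 2*x - 15)/(x - 6)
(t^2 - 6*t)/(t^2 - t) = (t - 6)/(t - 1)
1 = 1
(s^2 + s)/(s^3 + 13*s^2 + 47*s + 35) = s/(s^2 + 12*s + 35)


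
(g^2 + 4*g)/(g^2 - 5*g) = (g + 4)/(g - 5)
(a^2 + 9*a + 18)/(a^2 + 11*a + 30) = (a + 3)/(a + 5)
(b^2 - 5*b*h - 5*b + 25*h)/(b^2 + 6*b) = (b^2 - 5*b*h - 5*b + 25*h)/(b*(b + 6))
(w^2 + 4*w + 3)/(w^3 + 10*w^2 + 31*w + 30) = (w + 1)/(w^2 + 7*w + 10)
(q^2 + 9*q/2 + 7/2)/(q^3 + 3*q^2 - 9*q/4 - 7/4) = 2*(q + 1)/(2*q^2 - q - 1)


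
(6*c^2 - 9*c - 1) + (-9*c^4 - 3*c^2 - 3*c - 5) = -9*c^4 + 3*c^2 - 12*c - 6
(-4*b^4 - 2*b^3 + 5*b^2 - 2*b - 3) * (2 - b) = 4*b^5 - 6*b^4 - 9*b^3 + 12*b^2 - b - 6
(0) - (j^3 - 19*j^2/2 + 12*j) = -j^3 + 19*j^2/2 - 12*j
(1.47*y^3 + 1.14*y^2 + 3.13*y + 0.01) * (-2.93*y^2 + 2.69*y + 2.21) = -4.3071*y^5 + 0.6141*y^4 - 2.8556*y^3 + 10.9098*y^2 + 6.9442*y + 0.0221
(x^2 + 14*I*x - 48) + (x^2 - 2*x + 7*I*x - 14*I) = 2*x^2 - 2*x + 21*I*x - 48 - 14*I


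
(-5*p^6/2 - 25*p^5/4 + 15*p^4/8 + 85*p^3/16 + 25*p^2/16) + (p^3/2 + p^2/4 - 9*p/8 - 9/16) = -5*p^6/2 - 25*p^5/4 + 15*p^4/8 + 93*p^3/16 + 29*p^2/16 - 9*p/8 - 9/16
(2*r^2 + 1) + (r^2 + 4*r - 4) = 3*r^2 + 4*r - 3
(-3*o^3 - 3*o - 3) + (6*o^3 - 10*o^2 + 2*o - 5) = 3*o^3 - 10*o^2 - o - 8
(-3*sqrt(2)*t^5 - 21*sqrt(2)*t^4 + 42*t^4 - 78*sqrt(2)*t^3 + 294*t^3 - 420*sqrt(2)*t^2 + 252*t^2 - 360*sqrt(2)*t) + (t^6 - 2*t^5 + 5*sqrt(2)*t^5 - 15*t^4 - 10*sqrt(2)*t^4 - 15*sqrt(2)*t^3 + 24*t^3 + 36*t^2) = t^6 - 2*t^5 + 2*sqrt(2)*t^5 - 31*sqrt(2)*t^4 + 27*t^4 - 93*sqrt(2)*t^3 + 318*t^3 - 420*sqrt(2)*t^2 + 288*t^2 - 360*sqrt(2)*t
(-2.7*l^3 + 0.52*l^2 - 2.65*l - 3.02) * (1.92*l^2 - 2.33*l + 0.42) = -5.184*l^5 + 7.2894*l^4 - 7.4336*l^3 + 0.5945*l^2 + 5.9236*l - 1.2684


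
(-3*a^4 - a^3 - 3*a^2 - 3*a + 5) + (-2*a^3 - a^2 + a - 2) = -3*a^4 - 3*a^3 - 4*a^2 - 2*a + 3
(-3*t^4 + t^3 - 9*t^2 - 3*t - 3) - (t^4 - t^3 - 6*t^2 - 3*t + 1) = -4*t^4 + 2*t^3 - 3*t^2 - 4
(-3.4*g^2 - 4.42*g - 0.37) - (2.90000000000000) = -3.4*g^2 - 4.42*g - 3.27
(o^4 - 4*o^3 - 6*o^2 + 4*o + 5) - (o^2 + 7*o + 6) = o^4 - 4*o^3 - 7*o^2 - 3*o - 1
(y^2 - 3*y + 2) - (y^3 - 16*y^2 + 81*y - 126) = -y^3 + 17*y^2 - 84*y + 128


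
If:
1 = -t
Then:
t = -1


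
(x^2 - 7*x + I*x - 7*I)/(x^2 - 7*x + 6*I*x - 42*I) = (x + I)/(x + 6*I)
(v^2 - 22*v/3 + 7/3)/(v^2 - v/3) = (v - 7)/v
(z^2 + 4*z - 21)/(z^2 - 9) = (z + 7)/(z + 3)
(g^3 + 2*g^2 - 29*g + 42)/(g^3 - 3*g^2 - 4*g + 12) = (g + 7)/(g + 2)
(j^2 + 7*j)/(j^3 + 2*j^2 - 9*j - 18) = j*(j + 7)/(j^3 + 2*j^2 - 9*j - 18)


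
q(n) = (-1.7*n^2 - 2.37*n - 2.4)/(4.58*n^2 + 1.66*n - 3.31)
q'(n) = (-9.16*n - 1.66)*(-1.7*n^2 - 2.37*n - 2.4)/(4.58*n^2 + 1.66*n - 3.31)^2 + (-3.4*n - 2.37)/(4.58*n^2 + 1.66*n - 3.31) = (8.0326*n^2 + 33.238*n + 11.8287)/(20.9764*n^4 + 15.2056*n^3 - 27.564*n^2 - 10.9892*n + 10.9561)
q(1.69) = -0.90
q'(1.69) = 0.57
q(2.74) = -0.61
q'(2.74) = 0.13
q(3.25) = -0.56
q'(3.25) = 0.08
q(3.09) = -0.57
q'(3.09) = 0.09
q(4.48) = -0.49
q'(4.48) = 0.03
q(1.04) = -1.99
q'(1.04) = 4.85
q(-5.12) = -0.32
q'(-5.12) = 0.00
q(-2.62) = -0.33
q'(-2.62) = -0.04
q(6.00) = -0.45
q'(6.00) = 0.02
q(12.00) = -0.41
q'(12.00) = 0.00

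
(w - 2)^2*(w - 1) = w^3 - 5*w^2 + 8*w - 4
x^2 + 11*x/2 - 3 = (x - 1/2)*(x + 6)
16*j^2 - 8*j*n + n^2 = (-4*j + n)^2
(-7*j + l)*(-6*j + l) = 42*j^2 - 13*j*l + l^2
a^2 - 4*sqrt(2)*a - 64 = (a - 8*sqrt(2))*(a + 4*sqrt(2))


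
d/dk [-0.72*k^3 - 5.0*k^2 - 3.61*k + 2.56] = -2.16*k^2 - 10.0*k - 3.61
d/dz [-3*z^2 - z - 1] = -6*z - 1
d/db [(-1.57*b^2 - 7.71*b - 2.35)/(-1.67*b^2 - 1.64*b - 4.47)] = (-10.3009*b^2 + 6.1868*b + 30.6097)/(2.7889*b^4 + 5.4776*b^3 + 17.6194*b^2 + 14.6616*b + 19.9809)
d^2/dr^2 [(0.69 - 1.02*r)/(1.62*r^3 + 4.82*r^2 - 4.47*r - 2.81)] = (-16.061328*r^5 - 26.057376*r^4 + 24.038184*r^3 + 10.483812*r^2 - 153.242352*r + 71.888466)/(4.251528*r^9 + 37.948824*r^8 + 77.71626*r^7 - 119.564812*r^6 - 346.088934*r^5 + 215.164686*r^4 + 312.315867*r^3 - 54.261381*r^2 - 105.886701*r - 22.188041)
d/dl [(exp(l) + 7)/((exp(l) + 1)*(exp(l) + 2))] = (-exp(2*l) - 14*exp(l) - 19)*exp(l)/(exp(4*l) + 6*exp(3*l) + 13*exp(2*l) + 12*exp(l) + 4)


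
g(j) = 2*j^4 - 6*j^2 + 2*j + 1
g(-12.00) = 40585.00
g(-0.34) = -0.35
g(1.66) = 2.97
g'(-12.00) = -13678.00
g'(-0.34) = 5.77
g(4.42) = 655.96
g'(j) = 8*j^3 - 12*j + 2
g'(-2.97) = -171.94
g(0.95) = -0.89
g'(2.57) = 106.96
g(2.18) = 22.02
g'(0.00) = 2.00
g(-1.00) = -5.00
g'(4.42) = 639.77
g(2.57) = 53.76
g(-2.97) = 97.75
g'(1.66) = 18.67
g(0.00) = 1.00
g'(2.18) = 58.72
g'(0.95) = -2.54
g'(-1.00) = 6.00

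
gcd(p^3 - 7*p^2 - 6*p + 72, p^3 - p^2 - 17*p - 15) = p + 3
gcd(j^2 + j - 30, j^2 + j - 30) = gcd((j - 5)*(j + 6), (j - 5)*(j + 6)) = j^2 + j - 30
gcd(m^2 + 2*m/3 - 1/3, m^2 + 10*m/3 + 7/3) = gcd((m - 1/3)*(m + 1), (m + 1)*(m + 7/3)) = m + 1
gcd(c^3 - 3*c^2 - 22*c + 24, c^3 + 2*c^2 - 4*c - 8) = 1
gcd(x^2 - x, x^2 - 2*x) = x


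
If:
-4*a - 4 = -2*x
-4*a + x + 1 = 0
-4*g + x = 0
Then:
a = 3/2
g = 5/4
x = 5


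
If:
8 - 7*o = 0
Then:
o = 8/7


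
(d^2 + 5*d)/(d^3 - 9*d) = (d + 5)/(d^2 - 9)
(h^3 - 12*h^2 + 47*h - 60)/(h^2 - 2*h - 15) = (h^2 - 7*h + 12)/(h + 3)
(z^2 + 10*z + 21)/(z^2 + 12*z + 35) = (z + 3)/(z + 5)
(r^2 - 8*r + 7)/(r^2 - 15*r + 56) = (r - 1)/(r - 8)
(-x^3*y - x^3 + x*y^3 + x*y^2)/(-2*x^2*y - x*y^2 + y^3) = x*(x*y + x - y^2 - y)/(y*(2*x - y))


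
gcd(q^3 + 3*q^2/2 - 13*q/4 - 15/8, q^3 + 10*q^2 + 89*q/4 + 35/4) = q^2 + 3*q + 5/4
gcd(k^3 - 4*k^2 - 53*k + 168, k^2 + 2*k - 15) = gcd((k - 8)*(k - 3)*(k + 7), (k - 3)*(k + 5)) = k - 3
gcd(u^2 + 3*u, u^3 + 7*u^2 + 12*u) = u^2 + 3*u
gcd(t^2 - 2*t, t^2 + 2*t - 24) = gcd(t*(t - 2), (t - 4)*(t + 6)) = 1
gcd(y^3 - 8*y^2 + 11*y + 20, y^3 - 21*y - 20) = y^2 - 4*y - 5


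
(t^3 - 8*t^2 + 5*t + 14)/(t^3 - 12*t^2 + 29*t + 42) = (t - 2)/(t - 6)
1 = 1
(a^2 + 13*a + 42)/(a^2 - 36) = (a + 7)/(a - 6)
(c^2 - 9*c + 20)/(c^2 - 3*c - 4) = (c - 5)/(c + 1)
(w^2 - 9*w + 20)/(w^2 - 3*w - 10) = (w - 4)/(w + 2)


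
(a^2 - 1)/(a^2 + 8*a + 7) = (a - 1)/(a + 7)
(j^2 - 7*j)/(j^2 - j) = (j - 7)/(j - 1)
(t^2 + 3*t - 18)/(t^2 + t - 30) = (t - 3)/(t - 5)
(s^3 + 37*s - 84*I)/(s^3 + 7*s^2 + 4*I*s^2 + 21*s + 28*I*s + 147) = (s - 4*I)/(s + 7)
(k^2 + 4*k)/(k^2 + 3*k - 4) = k/(k - 1)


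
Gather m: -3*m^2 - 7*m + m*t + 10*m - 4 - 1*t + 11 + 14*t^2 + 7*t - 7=-3*m^2 + m*(t + 3) + 14*t^2 + 6*t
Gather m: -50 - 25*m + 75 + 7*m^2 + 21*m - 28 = 7*m^2 - 4*m - 3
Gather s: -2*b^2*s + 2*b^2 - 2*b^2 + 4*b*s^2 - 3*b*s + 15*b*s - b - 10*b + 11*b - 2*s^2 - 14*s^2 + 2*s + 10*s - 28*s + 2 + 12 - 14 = s^2*(4*b - 16) + s*(-2*b^2 + 12*b - 16)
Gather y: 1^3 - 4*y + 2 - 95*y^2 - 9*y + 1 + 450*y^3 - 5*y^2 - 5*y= 450*y^3 - 100*y^2 - 18*y + 4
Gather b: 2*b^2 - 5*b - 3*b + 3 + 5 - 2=2*b^2 - 8*b + 6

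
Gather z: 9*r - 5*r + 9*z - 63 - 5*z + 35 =4*r + 4*z - 28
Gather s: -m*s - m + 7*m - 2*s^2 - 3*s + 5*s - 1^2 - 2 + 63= 6*m - 2*s^2 + s*(2 - m) + 60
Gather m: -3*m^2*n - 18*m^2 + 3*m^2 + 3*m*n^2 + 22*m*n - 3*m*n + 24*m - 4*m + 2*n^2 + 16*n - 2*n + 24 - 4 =m^2*(-3*n - 15) + m*(3*n^2 + 19*n + 20) + 2*n^2 + 14*n + 20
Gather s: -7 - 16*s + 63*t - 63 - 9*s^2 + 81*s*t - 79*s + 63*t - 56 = -9*s^2 + s*(81*t - 95) + 126*t - 126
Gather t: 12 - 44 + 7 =-25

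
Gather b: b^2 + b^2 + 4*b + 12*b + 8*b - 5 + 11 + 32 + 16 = 2*b^2 + 24*b + 54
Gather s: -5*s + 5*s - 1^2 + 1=0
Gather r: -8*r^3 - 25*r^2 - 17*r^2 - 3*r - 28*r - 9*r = -8*r^3 - 42*r^2 - 40*r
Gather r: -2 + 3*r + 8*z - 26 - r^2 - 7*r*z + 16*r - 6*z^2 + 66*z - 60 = -r^2 + r*(19 - 7*z) - 6*z^2 + 74*z - 88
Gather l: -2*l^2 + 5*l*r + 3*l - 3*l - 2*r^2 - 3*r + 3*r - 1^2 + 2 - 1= -2*l^2 + 5*l*r - 2*r^2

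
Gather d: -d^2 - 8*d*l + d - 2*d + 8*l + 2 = -d^2 + d*(-8*l - 1) + 8*l + 2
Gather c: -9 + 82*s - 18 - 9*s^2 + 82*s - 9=-9*s^2 + 164*s - 36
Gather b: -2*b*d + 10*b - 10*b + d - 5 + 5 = -2*b*d + d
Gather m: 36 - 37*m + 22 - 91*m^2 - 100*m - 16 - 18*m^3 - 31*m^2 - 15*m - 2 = -18*m^3 - 122*m^2 - 152*m + 40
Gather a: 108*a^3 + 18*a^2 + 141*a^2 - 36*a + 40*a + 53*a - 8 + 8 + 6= 108*a^3 + 159*a^2 + 57*a + 6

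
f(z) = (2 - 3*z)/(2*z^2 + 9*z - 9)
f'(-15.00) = 0.02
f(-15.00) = 0.15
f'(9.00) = 0.01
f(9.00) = -0.11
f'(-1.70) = 0.12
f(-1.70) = -0.38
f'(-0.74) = 0.09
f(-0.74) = -0.29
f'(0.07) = 0.12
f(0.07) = -0.21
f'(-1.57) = 0.11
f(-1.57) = -0.37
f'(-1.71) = 0.12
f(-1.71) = -0.38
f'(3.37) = 0.03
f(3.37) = -0.18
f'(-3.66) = 0.52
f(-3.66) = -0.86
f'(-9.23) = 0.10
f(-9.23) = 0.38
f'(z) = (2 - 3*z)*(-4*z - 9)/(2*z^2 + 9*z - 9)^2 - 3/(2*z^2 + 9*z - 9) = (6*z^2 - 8*z + 9)/(4*z^4 + 36*z^3 + 45*z^2 - 162*z + 81)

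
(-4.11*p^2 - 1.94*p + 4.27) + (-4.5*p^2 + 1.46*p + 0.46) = -8.61*p^2 - 0.48*p + 4.73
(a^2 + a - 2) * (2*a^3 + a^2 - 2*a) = 2*a^5 + 3*a^4 - 5*a^3 - 4*a^2 + 4*a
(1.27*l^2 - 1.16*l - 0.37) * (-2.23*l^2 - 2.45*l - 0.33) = -2.8321*l^4 - 0.524700000000001*l^3 + 3.248*l^2 + 1.2893*l + 0.1221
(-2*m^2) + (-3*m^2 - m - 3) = -5*m^2 - m - 3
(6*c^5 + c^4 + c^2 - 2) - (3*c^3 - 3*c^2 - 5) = 6*c^5 + c^4 - 3*c^3 + 4*c^2 + 3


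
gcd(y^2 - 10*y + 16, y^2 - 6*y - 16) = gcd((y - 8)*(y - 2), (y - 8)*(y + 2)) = y - 8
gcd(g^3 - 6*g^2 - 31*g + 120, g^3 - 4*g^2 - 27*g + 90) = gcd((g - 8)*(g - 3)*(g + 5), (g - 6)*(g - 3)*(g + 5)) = g^2 + 2*g - 15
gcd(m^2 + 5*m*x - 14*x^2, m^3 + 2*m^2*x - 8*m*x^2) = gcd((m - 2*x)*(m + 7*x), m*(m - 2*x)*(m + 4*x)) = -m + 2*x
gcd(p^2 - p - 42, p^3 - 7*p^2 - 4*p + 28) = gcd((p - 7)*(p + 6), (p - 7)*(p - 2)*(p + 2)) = p - 7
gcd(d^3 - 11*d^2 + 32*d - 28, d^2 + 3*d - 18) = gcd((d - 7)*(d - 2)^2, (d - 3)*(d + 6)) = 1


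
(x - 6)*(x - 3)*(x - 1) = x^3 - 10*x^2 + 27*x - 18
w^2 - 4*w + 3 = (w - 3)*(w - 1)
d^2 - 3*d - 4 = (d - 4)*(d + 1)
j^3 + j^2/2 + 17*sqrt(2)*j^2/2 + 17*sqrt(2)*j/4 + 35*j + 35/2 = (j + 1/2)*(j + 7*sqrt(2)/2)*(j + 5*sqrt(2))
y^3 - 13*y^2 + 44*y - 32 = (y - 8)*(y - 4)*(y - 1)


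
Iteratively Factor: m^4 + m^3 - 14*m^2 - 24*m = (m + 2)*(m^3 - m^2 - 12*m) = (m - 4)*(m + 2)*(m^2 + 3*m) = m*(m - 4)*(m + 2)*(m + 3)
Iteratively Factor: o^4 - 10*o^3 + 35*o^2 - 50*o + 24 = (o - 4)*(o^3 - 6*o^2 + 11*o - 6) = (o - 4)*(o - 3)*(o^2 - 3*o + 2) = (o - 4)*(o - 3)*(o - 1)*(o - 2)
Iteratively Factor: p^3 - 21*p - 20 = (p + 1)*(p^2 - p - 20) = (p + 1)*(p + 4)*(p - 5)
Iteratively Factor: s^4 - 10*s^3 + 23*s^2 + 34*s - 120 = (s - 5)*(s^3 - 5*s^2 - 2*s + 24) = (s - 5)*(s - 4)*(s^2 - s - 6) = (s - 5)*(s - 4)*(s - 3)*(s + 2)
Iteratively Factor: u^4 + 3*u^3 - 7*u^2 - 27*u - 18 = (u + 1)*(u^3 + 2*u^2 - 9*u - 18) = (u + 1)*(u + 2)*(u^2 - 9) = (u - 3)*(u + 1)*(u + 2)*(u + 3)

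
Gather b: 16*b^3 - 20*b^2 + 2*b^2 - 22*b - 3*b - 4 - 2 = 16*b^3 - 18*b^2 - 25*b - 6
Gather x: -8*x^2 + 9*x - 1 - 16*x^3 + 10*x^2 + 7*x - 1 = -16*x^3 + 2*x^2 + 16*x - 2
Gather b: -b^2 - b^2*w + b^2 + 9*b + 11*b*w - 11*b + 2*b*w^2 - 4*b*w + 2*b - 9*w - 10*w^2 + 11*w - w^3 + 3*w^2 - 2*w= -b^2*w + b*(2*w^2 + 7*w) - w^3 - 7*w^2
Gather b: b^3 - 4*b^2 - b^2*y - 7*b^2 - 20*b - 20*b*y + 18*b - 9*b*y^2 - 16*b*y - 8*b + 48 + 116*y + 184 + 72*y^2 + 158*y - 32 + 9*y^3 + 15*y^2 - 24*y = b^3 + b^2*(-y - 11) + b*(-9*y^2 - 36*y - 10) + 9*y^3 + 87*y^2 + 250*y + 200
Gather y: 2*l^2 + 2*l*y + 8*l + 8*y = 2*l^2 + 8*l + y*(2*l + 8)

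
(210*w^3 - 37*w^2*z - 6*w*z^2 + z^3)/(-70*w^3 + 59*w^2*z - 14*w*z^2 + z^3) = (6*w + z)/(-2*w + z)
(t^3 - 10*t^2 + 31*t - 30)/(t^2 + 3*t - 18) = (t^2 - 7*t + 10)/(t + 6)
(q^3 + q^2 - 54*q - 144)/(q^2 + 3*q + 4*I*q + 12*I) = (q^2 - 2*q - 48)/(q + 4*I)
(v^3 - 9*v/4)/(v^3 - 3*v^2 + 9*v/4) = (2*v + 3)/(2*v - 3)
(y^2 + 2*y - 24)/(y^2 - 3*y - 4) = (y + 6)/(y + 1)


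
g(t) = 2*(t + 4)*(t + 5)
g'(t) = 4*t + 18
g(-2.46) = 7.82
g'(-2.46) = 8.16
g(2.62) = 100.89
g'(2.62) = 28.48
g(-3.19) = 2.93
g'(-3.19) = 5.24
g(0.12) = 42.19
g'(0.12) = 18.48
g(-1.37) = 19.09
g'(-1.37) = 12.52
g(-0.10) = 38.22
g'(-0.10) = 17.60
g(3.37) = 123.37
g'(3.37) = 31.48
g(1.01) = 60.22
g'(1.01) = 22.04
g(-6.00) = 4.00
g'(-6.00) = -6.00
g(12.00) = 544.00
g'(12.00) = 66.00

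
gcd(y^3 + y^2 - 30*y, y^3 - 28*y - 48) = 1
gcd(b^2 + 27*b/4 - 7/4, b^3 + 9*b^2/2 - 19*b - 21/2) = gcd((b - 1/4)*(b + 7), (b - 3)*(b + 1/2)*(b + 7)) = b + 7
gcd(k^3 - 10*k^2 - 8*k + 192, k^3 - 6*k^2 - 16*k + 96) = k^2 - 2*k - 24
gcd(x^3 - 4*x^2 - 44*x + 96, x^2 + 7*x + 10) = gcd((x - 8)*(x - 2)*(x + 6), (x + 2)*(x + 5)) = 1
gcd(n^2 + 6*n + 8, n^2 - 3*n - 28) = n + 4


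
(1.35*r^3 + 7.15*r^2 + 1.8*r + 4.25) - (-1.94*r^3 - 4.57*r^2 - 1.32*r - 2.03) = 3.29*r^3 + 11.72*r^2 + 3.12*r + 6.28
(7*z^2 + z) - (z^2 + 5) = 6*z^2 + z - 5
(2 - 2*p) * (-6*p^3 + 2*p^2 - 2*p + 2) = 12*p^4 - 16*p^3 + 8*p^2 - 8*p + 4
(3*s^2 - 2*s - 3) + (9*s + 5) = 3*s^2 + 7*s + 2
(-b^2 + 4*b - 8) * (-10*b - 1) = 10*b^3 - 39*b^2 + 76*b + 8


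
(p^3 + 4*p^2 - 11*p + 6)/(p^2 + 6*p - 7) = (p^2 + 5*p - 6)/(p + 7)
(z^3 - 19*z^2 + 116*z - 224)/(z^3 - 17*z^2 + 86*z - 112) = (z - 4)/(z - 2)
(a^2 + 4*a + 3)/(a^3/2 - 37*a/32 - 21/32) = 32*(a + 3)/(16*a^2 - 16*a - 21)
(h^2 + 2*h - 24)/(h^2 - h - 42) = (h - 4)/(h - 7)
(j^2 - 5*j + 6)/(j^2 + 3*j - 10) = (j - 3)/(j + 5)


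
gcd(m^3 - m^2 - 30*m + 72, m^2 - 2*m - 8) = m - 4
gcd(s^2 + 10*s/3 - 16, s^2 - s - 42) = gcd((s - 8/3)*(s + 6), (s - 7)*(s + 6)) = s + 6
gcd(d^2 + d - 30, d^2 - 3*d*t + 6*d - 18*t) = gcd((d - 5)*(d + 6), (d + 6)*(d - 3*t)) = d + 6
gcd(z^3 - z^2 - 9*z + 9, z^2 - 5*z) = 1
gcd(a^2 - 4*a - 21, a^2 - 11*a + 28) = a - 7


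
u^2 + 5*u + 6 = (u + 2)*(u + 3)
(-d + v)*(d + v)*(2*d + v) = -2*d^3 - d^2*v + 2*d*v^2 + v^3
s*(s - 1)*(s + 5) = s^3 + 4*s^2 - 5*s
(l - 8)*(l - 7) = l^2 - 15*l + 56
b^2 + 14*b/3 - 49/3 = (b - 7/3)*(b + 7)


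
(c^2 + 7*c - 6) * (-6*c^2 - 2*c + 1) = -6*c^4 - 44*c^3 + 23*c^2 + 19*c - 6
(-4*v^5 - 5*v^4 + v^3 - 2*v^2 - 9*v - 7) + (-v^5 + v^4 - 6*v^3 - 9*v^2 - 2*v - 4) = -5*v^5 - 4*v^4 - 5*v^3 - 11*v^2 - 11*v - 11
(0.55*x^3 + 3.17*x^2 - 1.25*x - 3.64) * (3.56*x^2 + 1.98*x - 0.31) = 1.958*x^5 + 12.3742*x^4 + 1.6561*x^3 - 16.4161*x^2 - 6.8197*x + 1.1284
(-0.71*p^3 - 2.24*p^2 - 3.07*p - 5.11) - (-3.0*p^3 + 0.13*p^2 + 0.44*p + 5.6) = 2.29*p^3 - 2.37*p^2 - 3.51*p - 10.71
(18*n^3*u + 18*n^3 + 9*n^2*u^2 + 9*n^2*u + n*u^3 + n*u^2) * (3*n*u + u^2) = 54*n^4*u^2 + 54*n^4*u + 45*n^3*u^3 + 45*n^3*u^2 + 12*n^2*u^4 + 12*n^2*u^3 + n*u^5 + n*u^4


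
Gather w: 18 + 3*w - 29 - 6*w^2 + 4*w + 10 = -6*w^2 + 7*w - 1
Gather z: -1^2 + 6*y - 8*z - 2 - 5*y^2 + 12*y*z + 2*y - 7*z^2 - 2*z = -5*y^2 + 8*y - 7*z^2 + z*(12*y - 10) - 3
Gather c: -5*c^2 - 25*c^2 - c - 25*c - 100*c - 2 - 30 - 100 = -30*c^2 - 126*c - 132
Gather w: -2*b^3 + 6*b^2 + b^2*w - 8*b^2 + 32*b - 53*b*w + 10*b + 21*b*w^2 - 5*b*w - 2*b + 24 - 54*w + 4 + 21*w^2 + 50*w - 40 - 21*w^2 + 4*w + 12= -2*b^3 - 2*b^2 + 21*b*w^2 + 40*b + w*(b^2 - 58*b)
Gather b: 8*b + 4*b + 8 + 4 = 12*b + 12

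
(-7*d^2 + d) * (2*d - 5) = -14*d^3 + 37*d^2 - 5*d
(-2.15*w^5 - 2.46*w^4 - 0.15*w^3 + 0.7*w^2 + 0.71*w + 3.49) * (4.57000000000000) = -9.8255*w^5 - 11.2422*w^4 - 0.6855*w^3 + 3.199*w^2 + 3.2447*w + 15.9493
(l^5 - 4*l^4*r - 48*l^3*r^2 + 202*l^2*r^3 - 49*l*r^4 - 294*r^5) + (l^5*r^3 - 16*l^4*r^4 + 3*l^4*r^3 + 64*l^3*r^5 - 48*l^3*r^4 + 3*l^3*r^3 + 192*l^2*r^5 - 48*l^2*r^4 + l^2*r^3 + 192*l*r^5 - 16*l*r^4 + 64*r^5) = l^5*r^3 + l^5 - 16*l^4*r^4 + 3*l^4*r^3 - 4*l^4*r + 64*l^3*r^5 - 48*l^3*r^4 + 3*l^3*r^3 - 48*l^3*r^2 + 192*l^2*r^5 - 48*l^2*r^4 + 203*l^2*r^3 + 192*l*r^5 - 65*l*r^4 - 230*r^5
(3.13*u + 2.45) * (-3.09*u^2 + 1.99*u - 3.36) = -9.6717*u^3 - 1.3418*u^2 - 5.6413*u - 8.232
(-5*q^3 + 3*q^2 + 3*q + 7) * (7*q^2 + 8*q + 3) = -35*q^5 - 19*q^4 + 30*q^3 + 82*q^2 + 65*q + 21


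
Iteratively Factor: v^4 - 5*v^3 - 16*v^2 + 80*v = (v - 5)*(v^3 - 16*v) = v*(v - 5)*(v^2 - 16) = v*(v - 5)*(v + 4)*(v - 4)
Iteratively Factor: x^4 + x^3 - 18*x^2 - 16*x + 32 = (x - 4)*(x^3 + 5*x^2 + 2*x - 8) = (x - 4)*(x + 4)*(x^2 + x - 2) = (x - 4)*(x + 2)*(x + 4)*(x - 1)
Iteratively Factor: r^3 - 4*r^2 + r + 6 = (r - 3)*(r^2 - r - 2) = (r - 3)*(r - 2)*(r + 1)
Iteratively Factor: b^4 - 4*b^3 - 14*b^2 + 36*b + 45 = (b - 3)*(b^3 - b^2 - 17*b - 15) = (b - 3)*(b + 3)*(b^2 - 4*b - 5) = (b - 3)*(b + 1)*(b + 3)*(b - 5)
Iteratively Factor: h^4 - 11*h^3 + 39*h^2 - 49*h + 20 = (h - 5)*(h^3 - 6*h^2 + 9*h - 4) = (h - 5)*(h - 1)*(h^2 - 5*h + 4) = (h - 5)*(h - 4)*(h - 1)*(h - 1)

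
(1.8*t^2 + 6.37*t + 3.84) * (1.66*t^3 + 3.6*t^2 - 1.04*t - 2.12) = 2.988*t^5 + 17.0542*t^4 + 27.4344*t^3 + 3.3832*t^2 - 17.498*t - 8.1408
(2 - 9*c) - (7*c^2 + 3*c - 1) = -7*c^2 - 12*c + 3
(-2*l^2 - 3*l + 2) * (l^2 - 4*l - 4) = -2*l^4 + 5*l^3 + 22*l^2 + 4*l - 8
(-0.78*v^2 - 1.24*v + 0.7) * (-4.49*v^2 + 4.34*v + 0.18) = 3.5022*v^4 + 2.1824*v^3 - 8.665*v^2 + 2.8148*v + 0.126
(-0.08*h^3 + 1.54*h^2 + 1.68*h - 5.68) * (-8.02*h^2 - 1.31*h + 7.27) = 0.6416*h^5 - 12.246*h^4 - 16.0726*h^3 + 54.5486*h^2 + 19.6544*h - 41.2936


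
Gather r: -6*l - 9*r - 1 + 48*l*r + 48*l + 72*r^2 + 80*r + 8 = 42*l + 72*r^2 + r*(48*l + 71) + 7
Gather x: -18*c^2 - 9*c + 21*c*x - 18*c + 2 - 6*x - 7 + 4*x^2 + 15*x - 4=-18*c^2 - 27*c + 4*x^2 + x*(21*c + 9) - 9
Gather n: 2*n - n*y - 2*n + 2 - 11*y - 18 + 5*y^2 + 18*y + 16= -n*y + 5*y^2 + 7*y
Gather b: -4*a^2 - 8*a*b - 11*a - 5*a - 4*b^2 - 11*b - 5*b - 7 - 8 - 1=-4*a^2 - 16*a - 4*b^2 + b*(-8*a - 16) - 16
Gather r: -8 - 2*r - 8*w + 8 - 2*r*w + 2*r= -2*r*w - 8*w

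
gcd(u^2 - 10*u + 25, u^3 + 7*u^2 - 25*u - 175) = u - 5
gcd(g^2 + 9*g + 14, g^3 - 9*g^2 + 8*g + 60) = g + 2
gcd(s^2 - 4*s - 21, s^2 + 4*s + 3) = s + 3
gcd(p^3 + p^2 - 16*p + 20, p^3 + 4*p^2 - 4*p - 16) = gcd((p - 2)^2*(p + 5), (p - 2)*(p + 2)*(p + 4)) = p - 2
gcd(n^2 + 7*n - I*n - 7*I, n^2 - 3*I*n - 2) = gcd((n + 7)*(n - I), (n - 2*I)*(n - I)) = n - I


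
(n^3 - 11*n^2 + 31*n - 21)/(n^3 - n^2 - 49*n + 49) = (n - 3)/(n + 7)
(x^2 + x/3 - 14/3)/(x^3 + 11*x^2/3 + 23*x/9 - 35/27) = 9*(x - 2)/(9*x^2 + 12*x - 5)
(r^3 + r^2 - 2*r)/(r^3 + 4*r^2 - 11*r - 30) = r*(r - 1)/(r^2 + 2*r - 15)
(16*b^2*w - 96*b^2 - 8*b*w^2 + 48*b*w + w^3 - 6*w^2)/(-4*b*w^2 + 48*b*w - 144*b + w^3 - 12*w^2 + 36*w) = (-4*b + w)/(w - 6)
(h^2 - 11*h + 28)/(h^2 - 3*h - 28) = (h - 4)/(h + 4)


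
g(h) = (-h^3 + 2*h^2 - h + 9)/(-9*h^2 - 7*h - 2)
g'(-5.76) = 0.09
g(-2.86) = -0.93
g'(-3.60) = 0.02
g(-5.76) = -1.05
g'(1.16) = 0.52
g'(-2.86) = -0.08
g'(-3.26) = -0.02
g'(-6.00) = 0.09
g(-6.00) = -1.07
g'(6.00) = 0.11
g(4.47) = 0.21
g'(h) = (18*h + 7)*(-h^3 + 2*h^2 - h + 9)/(-9*h^2 - 7*h - 2)^2 + (-3*h^2 + 4*h - 1)/(-9*h^2 - 7*h - 2)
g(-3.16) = -0.91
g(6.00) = 0.38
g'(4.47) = 0.12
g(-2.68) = -0.95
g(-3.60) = -0.91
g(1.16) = -0.40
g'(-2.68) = -0.12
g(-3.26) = -0.91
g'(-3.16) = -0.03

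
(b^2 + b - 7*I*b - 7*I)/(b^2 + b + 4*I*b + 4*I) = (b - 7*I)/(b + 4*I)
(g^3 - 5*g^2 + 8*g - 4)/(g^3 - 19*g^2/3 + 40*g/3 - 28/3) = 3*(g - 1)/(3*g - 7)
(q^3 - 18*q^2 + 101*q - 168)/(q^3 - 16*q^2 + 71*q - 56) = (q - 3)/(q - 1)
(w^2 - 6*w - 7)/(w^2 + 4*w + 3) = (w - 7)/(w + 3)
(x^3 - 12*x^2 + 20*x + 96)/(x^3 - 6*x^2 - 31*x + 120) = (x^2 - 4*x - 12)/(x^2 + 2*x - 15)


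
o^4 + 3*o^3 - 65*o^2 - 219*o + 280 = (o - 8)*(o - 1)*(o + 5)*(o + 7)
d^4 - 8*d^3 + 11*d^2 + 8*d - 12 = (d - 6)*(d - 2)*(d - 1)*(d + 1)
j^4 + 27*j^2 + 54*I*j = j*(j - 6*I)*(j + 3*I)^2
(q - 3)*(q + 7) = q^2 + 4*q - 21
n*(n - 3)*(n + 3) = n^3 - 9*n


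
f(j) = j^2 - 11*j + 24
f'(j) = 2*j - 11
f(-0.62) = 31.20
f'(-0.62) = -12.24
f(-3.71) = 78.57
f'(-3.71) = -18.42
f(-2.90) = 64.31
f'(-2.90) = -16.80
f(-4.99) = 103.79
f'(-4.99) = -20.98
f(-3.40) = 72.96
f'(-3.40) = -17.80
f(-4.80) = 99.84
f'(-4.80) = -20.60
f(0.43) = 19.45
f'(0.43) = -10.14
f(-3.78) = 79.87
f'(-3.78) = -18.56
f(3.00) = 0.00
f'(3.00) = -5.00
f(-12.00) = 300.00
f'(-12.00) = -35.00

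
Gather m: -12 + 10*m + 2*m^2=2*m^2 + 10*m - 12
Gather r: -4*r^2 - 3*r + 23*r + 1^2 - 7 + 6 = -4*r^2 + 20*r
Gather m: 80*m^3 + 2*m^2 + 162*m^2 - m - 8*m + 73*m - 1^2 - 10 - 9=80*m^3 + 164*m^2 + 64*m - 20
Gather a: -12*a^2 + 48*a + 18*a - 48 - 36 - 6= -12*a^2 + 66*a - 90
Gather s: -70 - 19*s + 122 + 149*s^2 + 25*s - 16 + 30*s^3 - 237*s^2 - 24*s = 30*s^3 - 88*s^2 - 18*s + 36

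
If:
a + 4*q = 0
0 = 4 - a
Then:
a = 4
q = -1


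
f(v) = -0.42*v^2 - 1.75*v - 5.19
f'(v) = -0.84*v - 1.75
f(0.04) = -5.26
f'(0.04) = -1.78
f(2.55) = -12.38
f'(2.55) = -3.89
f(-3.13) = -3.83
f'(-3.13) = 0.88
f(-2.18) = -3.37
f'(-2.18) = 0.08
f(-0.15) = -4.94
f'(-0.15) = -1.62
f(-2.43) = -3.42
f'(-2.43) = 0.29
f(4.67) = -22.52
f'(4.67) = -5.67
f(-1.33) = -3.61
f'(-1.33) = -0.63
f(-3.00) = -3.72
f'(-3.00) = 0.77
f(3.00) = -14.22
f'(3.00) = -4.27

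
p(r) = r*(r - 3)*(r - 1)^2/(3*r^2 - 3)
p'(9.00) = 4.36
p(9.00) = 14.40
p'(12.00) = 6.35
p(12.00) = 30.46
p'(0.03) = 0.87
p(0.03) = 0.03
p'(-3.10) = -3.13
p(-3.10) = 12.31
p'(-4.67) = -4.58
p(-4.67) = 18.45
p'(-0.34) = 4.23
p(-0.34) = -0.77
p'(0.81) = -0.31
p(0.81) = 0.06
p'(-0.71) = 29.57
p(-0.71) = -5.18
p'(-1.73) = 2.18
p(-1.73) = 10.20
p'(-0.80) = 64.47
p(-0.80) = -9.12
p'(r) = -6*r^2*(r - 3)*(r - 1)^2/(3*r^2 - 3)^2 + r*(r - 3)*(2*r - 2)/(3*r^2 - 3) + r*(r - 1)^2/(3*r^2 - 3) + (r - 3)*(r - 1)^2/(3*r^2 - 3) = (2*r^3 - r^2 - 8*r + 3)/(3*(r^2 + 2*r + 1))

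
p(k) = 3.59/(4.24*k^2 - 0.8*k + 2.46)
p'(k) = 3.59*(0.8 - 8.48*k)/(4.24*k^2 - 0.8*k + 2.46)^2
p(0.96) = 0.64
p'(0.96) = -0.84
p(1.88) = 0.23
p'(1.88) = -0.21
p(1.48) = 0.34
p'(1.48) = -0.38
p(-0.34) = 1.11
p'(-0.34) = 1.27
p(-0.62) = 0.78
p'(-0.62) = 1.03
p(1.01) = 0.60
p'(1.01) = -0.78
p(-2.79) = 0.10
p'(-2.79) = 0.06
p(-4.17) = 0.05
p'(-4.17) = 0.02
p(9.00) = 0.01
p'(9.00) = -0.00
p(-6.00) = 0.02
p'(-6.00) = 0.01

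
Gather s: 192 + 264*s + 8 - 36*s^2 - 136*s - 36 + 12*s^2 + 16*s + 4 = -24*s^2 + 144*s + 168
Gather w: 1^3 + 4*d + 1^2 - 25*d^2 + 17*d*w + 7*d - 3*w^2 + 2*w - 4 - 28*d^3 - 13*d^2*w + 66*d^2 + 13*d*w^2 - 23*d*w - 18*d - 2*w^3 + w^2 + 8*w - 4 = -28*d^3 + 41*d^2 - 7*d - 2*w^3 + w^2*(13*d - 2) + w*(-13*d^2 - 6*d + 10) - 6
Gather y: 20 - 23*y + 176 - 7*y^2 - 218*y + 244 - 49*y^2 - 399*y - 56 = -56*y^2 - 640*y + 384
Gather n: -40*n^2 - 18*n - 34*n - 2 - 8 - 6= -40*n^2 - 52*n - 16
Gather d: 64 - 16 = 48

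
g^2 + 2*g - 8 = (g - 2)*(g + 4)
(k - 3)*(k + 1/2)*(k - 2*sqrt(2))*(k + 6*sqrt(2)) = k^4 - 5*k^3/2 + 4*sqrt(2)*k^3 - 51*k^2/2 - 10*sqrt(2)*k^2 - 6*sqrt(2)*k + 60*k + 36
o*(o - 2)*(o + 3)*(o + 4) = o^4 + 5*o^3 - 2*o^2 - 24*o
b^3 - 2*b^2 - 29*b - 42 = (b - 7)*(b + 2)*(b + 3)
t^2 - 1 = (t - 1)*(t + 1)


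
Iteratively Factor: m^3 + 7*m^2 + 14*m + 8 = (m + 2)*(m^2 + 5*m + 4) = (m + 2)*(m + 4)*(m + 1)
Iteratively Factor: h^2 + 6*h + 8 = (h + 2)*(h + 4)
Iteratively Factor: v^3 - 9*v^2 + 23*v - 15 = (v - 1)*(v^2 - 8*v + 15) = (v - 3)*(v - 1)*(v - 5)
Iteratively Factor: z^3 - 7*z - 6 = (z + 2)*(z^2 - 2*z - 3) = (z + 1)*(z + 2)*(z - 3)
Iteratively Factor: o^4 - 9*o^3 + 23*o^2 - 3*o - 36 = (o + 1)*(o^3 - 10*o^2 + 33*o - 36) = (o - 3)*(o + 1)*(o^2 - 7*o + 12) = (o - 3)^2*(o + 1)*(o - 4)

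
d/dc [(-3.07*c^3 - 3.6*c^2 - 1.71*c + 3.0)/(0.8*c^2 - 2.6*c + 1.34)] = (-2.456*c^4 + 15.964*c^3 - 1.6134*c^2 - 14.448*c + 5.5086)/(0.64*c^4 - 4.16*c^3 + 8.904*c^2 - 6.968*c + 1.7956)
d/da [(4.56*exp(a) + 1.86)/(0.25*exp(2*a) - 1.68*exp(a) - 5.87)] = (-(0.5*exp(a) - 1.68)*(4.56*exp(a) + 1.86) + 1.14*exp(2*a) - 7.6608*exp(a) - 26.7672)*exp(a)/(-0.25*exp(2*a) + 1.68*exp(a) + 5.87)^2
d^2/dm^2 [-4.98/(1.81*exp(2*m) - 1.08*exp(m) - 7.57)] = (4.98*(3.62*exp(m) - 1.08)*(7.24*exp(m) - 2.16)*exp(m) + (36.0552*exp(m) - 5.3784)*(-1.81*exp(2*m) + 1.08*exp(m) + 7.57))*exp(m)/(-1.81*exp(2*m) + 1.08*exp(m) + 7.57)^3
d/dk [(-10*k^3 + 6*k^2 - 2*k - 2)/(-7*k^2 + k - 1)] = 2*(35*k^4 - 10*k^3 + 11*k^2 - 20*k + 2)/(49*k^4 - 14*k^3 + 15*k^2 - 2*k + 1)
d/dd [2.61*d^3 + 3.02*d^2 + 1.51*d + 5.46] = 7.83*d^2 + 6.04*d + 1.51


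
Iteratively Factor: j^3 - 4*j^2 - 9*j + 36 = (j + 3)*(j^2 - 7*j + 12) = (j - 3)*(j + 3)*(j - 4)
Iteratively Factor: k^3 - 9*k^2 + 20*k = (k - 4)*(k^2 - 5*k) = (k - 5)*(k - 4)*(k)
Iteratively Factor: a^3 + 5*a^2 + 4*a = (a + 4)*(a^2 + a) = a*(a + 4)*(a + 1)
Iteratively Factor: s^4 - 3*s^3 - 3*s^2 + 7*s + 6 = (s - 2)*(s^3 - s^2 - 5*s - 3) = (s - 2)*(s + 1)*(s^2 - 2*s - 3) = (s - 2)*(s + 1)^2*(s - 3)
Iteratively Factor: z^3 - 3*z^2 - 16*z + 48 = (z - 3)*(z^2 - 16) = (z - 4)*(z - 3)*(z + 4)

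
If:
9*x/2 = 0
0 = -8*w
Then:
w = 0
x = 0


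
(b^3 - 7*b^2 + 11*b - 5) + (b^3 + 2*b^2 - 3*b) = 2*b^3 - 5*b^2 + 8*b - 5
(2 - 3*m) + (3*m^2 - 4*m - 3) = 3*m^2 - 7*m - 1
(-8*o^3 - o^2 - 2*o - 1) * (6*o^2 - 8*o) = -48*o^5 + 58*o^4 - 4*o^3 + 10*o^2 + 8*o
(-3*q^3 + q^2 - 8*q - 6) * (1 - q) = 3*q^4 - 4*q^3 + 9*q^2 - 2*q - 6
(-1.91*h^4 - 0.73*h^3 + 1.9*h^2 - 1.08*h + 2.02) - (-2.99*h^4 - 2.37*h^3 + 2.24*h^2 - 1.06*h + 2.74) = 1.08*h^4 + 1.64*h^3 - 0.34*h^2 - 0.02*h - 0.72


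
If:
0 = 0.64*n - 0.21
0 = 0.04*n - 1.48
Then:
No Solution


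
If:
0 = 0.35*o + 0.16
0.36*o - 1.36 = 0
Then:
No Solution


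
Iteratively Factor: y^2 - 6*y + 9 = (y - 3)*(y - 3)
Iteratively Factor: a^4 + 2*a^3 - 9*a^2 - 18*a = (a + 3)*(a^3 - a^2 - 6*a) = (a - 3)*(a + 3)*(a^2 + 2*a) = a*(a - 3)*(a + 3)*(a + 2)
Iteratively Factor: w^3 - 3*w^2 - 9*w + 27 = (w - 3)*(w^2 - 9) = (w - 3)*(w + 3)*(w - 3)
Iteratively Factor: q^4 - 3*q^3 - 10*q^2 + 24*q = (q - 4)*(q^3 + q^2 - 6*q) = q*(q - 4)*(q^2 + q - 6) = q*(q - 4)*(q - 2)*(q + 3)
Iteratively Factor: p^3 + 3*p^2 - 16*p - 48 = (p + 4)*(p^2 - p - 12) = (p + 3)*(p + 4)*(p - 4)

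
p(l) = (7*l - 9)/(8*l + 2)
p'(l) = -8*(7*l - 9)/(8*l + 2)^2 + 7/(8*l + 2)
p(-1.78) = 1.75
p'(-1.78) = 0.57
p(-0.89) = 2.97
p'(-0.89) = 3.28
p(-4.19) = 1.22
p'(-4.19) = 0.09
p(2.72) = 0.42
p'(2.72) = 0.15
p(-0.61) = 4.61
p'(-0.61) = 10.37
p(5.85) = 0.65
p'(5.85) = 0.04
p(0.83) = -0.37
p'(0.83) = 1.15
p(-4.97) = 1.16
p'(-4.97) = 0.06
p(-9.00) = 1.03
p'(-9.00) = 0.02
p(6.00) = 0.66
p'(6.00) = 0.03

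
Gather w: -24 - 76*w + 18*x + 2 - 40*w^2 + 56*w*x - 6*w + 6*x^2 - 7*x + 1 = -40*w^2 + w*(56*x - 82) + 6*x^2 + 11*x - 21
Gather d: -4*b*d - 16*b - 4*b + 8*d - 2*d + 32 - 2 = -20*b + d*(6 - 4*b) + 30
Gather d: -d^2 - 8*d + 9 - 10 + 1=-d^2 - 8*d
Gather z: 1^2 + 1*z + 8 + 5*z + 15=6*z + 24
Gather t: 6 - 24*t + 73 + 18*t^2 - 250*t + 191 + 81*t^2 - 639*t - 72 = 99*t^2 - 913*t + 198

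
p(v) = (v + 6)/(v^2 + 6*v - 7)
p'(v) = (-2*v - 6)*(v + 6)/(v^2 + 6*v - 7)^2 + 1/(v^2 + 6*v - 7)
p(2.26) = 0.71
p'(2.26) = -0.55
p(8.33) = 0.13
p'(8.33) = -0.02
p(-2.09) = -0.26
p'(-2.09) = -0.10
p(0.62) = -2.29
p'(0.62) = -6.06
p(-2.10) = -0.26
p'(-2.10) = -0.10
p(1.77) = 1.15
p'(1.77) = -1.48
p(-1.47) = -0.33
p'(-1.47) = -0.15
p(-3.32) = -0.17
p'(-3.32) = -0.06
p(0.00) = -0.86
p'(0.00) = -0.88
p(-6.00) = 0.00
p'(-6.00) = -0.14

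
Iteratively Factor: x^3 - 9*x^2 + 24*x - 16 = (x - 1)*(x^2 - 8*x + 16) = (x - 4)*(x - 1)*(x - 4)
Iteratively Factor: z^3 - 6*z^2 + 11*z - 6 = (z - 1)*(z^2 - 5*z + 6) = (z - 2)*(z - 1)*(z - 3)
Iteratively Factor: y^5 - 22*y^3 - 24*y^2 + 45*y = (y - 1)*(y^4 + y^3 - 21*y^2 - 45*y) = (y - 1)*(y + 3)*(y^3 - 2*y^2 - 15*y) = (y - 5)*(y - 1)*(y + 3)*(y^2 + 3*y) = (y - 5)*(y - 1)*(y + 3)^2*(y)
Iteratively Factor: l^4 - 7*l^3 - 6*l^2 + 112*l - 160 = (l - 2)*(l^3 - 5*l^2 - 16*l + 80) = (l - 4)*(l - 2)*(l^2 - l - 20) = (l - 4)*(l - 2)*(l + 4)*(l - 5)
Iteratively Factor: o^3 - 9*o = (o + 3)*(o^2 - 3*o) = o*(o + 3)*(o - 3)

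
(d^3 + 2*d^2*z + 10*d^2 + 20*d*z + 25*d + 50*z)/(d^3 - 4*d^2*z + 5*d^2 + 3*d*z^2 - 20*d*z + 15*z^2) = (d^2 + 2*d*z + 5*d + 10*z)/(d^2 - 4*d*z + 3*z^2)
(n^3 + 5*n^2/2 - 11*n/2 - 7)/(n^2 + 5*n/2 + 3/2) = (2*n^2 + 3*n - 14)/(2*n + 3)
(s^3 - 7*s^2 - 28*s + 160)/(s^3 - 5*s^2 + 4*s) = (s^2 - 3*s - 40)/(s*(s - 1))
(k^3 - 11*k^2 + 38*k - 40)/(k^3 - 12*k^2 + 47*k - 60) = (k - 2)/(k - 3)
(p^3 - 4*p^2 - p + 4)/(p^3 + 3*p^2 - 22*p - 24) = (p - 1)/(p + 6)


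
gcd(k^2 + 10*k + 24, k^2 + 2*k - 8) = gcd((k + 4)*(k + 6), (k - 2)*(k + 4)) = k + 4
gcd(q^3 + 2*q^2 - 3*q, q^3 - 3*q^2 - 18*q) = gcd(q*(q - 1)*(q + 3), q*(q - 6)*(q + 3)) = q^2 + 3*q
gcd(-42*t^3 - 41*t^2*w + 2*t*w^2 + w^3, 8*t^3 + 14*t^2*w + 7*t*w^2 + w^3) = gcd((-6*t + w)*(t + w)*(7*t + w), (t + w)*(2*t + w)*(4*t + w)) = t + w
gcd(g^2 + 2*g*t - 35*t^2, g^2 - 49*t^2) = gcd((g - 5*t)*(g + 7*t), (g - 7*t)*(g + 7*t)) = g + 7*t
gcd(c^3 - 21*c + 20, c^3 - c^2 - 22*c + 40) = c^2 + c - 20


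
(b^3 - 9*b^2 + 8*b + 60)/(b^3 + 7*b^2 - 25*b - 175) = (b^2 - 4*b - 12)/(b^2 + 12*b + 35)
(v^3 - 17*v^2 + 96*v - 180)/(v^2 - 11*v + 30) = v - 6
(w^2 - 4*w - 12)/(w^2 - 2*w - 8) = (w - 6)/(w - 4)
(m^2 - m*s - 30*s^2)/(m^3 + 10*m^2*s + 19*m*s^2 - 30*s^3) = (-m + 6*s)/(-m^2 - 5*m*s + 6*s^2)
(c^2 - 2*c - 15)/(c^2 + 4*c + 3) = (c - 5)/(c + 1)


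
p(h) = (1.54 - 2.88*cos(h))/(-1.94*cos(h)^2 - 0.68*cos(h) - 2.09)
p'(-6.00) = -0.10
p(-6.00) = 0.27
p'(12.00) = 0.27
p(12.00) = 0.22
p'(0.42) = -0.17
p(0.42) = 0.25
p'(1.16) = -1.10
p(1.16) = -0.15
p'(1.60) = -1.60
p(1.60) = -0.78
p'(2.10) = -0.45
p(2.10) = -1.34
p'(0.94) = -0.70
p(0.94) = 0.05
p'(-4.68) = -1.60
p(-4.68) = -0.79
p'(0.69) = -0.37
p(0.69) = 0.18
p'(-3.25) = 0.04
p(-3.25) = -1.32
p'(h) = (1.54 - 2.88*cos(h))*(-3.88*sin(h)*cos(h) - 0.68*sin(h))/(-1.94*cos(h)^2 - 0.68*cos(h) - 2.09)^2 + 2.88*sin(h)/(-1.94*cos(h)^2 - 0.68*cos(h) - 2.09) = (5.5872*cos(h)^2 - 5.9752*cos(h) - 7.0664)*sin(h)/(3.7636*cos(h)^4 + 2.6384*cos(h)^3 + 8.5716*cos(h)^2 + 2.8424*cos(h) + 4.3681)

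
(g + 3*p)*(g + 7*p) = g^2 + 10*g*p + 21*p^2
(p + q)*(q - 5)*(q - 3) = p*q^2 - 8*p*q + 15*p + q^3 - 8*q^2 + 15*q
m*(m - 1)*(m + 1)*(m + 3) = m^4 + 3*m^3 - m^2 - 3*m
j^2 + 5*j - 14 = (j - 2)*(j + 7)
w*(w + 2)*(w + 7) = w^3 + 9*w^2 + 14*w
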